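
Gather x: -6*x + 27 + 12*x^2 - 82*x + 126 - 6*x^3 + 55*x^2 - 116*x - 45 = -6*x^3 + 67*x^2 - 204*x + 108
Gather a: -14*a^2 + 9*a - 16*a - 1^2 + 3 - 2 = -14*a^2 - 7*a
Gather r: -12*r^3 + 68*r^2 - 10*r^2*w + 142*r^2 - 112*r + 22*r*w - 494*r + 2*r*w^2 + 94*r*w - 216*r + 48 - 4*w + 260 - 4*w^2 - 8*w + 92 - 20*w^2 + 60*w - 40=-12*r^3 + r^2*(210 - 10*w) + r*(2*w^2 + 116*w - 822) - 24*w^2 + 48*w + 360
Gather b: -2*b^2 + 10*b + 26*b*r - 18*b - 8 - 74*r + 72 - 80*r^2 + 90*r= -2*b^2 + b*(26*r - 8) - 80*r^2 + 16*r + 64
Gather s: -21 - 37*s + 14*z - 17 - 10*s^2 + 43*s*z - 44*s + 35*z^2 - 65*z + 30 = -10*s^2 + s*(43*z - 81) + 35*z^2 - 51*z - 8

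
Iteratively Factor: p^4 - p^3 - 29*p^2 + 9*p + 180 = (p - 3)*(p^3 + 2*p^2 - 23*p - 60) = (p - 5)*(p - 3)*(p^2 + 7*p + 12) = (p - 5)*(p - 3)*(p + 3)*(p + 4)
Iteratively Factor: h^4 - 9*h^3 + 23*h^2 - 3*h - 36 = (h + 1)*(h^3 - 10*h^2 + 33*h - 36) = (h - 3)*(h + 1)*(h^2 - 7*h + 12) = (h - 4)*(h - 3)*(h + 1)*(h - 3)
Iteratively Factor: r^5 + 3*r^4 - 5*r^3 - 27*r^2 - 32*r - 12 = (r + 1)*(r^4 + 2*r^3 - 7*r^2 - 20*r - 12) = (r - 3)*(r + 1)*(r^3 + 5*r^2 + 8*r + 4) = (r - 3)*(r + 1)*(r + 2)*(r^2 + 3*r + 2) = (r - 3)*(r + 1)*(r + 2)^2*(r + 1)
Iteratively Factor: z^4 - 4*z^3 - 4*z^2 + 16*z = (z + 2)*(z^3 - 6*z^2 + 8*z) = (z - 4)*(z + 2)*(z^2 - 2*z) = (z - 4)*(z - 2)*(z + 2)*(z)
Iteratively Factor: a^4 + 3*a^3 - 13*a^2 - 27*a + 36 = (a + 4)*(a^3 - a^2 - 9*a + 9) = (a - 3)*(a + 4)*(a^2 + 2*a - 3) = (a - 3)*(a - 1)*(a + 4)*(a + 3)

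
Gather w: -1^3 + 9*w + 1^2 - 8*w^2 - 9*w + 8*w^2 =0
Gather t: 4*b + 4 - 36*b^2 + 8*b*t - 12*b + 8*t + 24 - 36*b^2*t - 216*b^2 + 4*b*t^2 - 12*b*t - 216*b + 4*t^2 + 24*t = -252*b^2 - 224*b + t^2*(4*b + 4) + t*(-36*b^2 - 4*b + 32) + 28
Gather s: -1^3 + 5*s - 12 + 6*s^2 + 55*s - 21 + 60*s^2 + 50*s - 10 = 66*s^2 + 110*s - 44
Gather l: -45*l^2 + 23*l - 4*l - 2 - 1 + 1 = -45*l^2 + 19*l - 2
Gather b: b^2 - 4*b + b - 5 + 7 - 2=b^2 - 3*b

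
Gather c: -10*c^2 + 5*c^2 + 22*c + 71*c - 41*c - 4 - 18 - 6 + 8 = -5*c^2 + 52*c - 20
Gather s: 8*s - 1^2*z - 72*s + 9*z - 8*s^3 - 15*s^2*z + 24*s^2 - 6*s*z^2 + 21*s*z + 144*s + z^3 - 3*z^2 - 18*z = -8*s^3 + s^2*(24 - 15*z) + s*(-6*z^2 + 21*z + 80) + z^3 - 3*z^2 - 10*z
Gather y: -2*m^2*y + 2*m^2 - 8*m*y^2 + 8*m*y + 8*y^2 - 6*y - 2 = 2*m^2 + y^2*(8 - 8*m) + y*(-2*m^2 + 8*m - 6) - 2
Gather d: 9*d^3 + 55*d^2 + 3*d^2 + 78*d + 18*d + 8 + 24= 9*d^3 + 58*d^2 + 96*d + 32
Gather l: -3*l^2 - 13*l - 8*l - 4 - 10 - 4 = -3*l^2 - 21*l - 18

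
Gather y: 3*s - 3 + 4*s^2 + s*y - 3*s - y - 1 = 4*s^2 + y*(s - 1) - 4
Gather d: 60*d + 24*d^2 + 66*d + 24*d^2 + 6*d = 48*d^2 + 132*d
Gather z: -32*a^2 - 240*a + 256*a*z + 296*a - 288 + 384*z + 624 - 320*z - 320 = -32*a^2 + 56*a + z*(256*a + 64) + 16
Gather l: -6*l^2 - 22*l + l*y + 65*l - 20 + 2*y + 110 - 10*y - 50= -6*l^2 + l*(y + 43) - 8*y + 40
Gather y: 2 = 2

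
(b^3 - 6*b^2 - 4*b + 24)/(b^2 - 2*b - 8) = (b^2 - 8*b + 12)/(b - 4)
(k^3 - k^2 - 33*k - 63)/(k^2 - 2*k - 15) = (k^2 - 4*k - 21)/(k - 5)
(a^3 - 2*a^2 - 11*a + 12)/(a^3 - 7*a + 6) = (a - 4)/(a - 2)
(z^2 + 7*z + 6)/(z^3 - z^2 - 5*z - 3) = (z + 6)/(z^2 - 2*z - 3)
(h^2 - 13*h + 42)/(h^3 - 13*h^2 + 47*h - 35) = (h - 6)/(h^2 - 6*h + 5)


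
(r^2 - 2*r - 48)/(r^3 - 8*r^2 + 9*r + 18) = (r^2 - 2*r - 48)/(r^3 - 8*r^2 + 9*r + 18)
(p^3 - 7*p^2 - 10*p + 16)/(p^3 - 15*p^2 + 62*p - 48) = (p + 2)/(p - 6)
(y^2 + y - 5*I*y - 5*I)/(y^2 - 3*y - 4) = (y - 5*I)/(y - 4)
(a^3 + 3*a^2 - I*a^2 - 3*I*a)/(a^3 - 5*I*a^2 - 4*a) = (a + 3)/(a - 4*I)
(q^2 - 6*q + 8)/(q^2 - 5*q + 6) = (q - 4)/(q - 3)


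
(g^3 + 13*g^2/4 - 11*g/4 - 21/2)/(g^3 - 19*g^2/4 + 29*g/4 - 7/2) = (g^2 + 5*g + 6)/(g^2 - 3*g + 2)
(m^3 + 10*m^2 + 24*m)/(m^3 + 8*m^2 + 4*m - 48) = m/(m - 2)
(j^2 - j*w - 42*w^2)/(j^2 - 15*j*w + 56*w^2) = (-j - 6*w)/(-j + 8*w)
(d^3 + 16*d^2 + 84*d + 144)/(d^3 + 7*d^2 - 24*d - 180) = (d + 4)/(d - 5)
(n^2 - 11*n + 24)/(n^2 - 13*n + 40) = (n - 3)/(n - 5)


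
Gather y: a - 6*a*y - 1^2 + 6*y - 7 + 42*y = a + y*(48 - 6*a) - 8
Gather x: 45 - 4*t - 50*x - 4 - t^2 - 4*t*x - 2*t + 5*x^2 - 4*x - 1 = -t^2 - 6*t + 5*x^2 + x*(-4*t - 54) + 40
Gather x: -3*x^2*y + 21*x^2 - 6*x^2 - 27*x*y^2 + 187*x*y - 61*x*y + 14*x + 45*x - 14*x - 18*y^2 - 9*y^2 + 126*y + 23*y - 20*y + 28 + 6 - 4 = x^2*(15 - 3*y) + x*(-27*y^2 + 126*y + 45) - 27*y^2 + 129*y + 30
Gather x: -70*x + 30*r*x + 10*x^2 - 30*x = 10*x^2 + x*(30*r - 100)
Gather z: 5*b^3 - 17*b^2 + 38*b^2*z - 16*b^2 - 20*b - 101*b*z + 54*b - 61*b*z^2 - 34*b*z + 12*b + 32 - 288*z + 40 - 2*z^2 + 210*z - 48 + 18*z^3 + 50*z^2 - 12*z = 5*b^3 - 33*b^2 + 46*b + 18*z^3 + z^2*(48 - 61*b) + z*(38*b^2 - 135*b - 90) + 24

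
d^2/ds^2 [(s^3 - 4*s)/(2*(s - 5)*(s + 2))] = 15/(s^3 - 15*s^2 + 75*s - 125)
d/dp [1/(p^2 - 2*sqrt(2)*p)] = 2*(-p + sqrt(2))/(p^2*(p - 2*sqrt(2))^2)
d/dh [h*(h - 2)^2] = (h - 2)*(3*h - 2)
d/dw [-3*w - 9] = -3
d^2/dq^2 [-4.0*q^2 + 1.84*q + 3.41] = -8.00000000000000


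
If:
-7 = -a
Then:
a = 7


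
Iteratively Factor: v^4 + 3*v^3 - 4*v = (v)*(v^3 + 3*v^2 - 4) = v*(v + 2)*(v^2 + v - 2) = v*(v + 2)^2*(v - 1)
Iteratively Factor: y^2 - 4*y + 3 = (y - 1)*(y - 3)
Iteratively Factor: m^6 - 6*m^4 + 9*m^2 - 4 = (m - 1)*(m^5 + m^4 - 5*m^3 - 5*m^2 + 4*m + 4) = (m - 1)*(m + 2)*(m^4 - m^3 - 3*m^2 + m + 2) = (m - 1)*(m + 1)*(m + 2)*(m^3 - 2*m^2 - m + 2) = (m - 2)*(m - 1)*(m + 1)*(m + 2)*(m^2 - 1) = (m - 2)*(m - 1)*(m + 1)^2*(m + 2)*(m - 1)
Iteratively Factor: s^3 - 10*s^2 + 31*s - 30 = (s - 3)*(s^2 - 7*s + 10) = (s - 5)*(s - 3)*(s - 2)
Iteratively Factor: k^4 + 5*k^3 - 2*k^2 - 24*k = (k)*(k^3 + 5*k^2 - 2*k - 24) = k*(k + 4)*(k^2 + k - 6) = k*(k + 3)*(k + 4)*(k - 2)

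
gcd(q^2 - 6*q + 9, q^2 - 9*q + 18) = q - 3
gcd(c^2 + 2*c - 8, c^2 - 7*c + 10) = c - 2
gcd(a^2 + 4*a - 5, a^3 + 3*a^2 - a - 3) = a - 1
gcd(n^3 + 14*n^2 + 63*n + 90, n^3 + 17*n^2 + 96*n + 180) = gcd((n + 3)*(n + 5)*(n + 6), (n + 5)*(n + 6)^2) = n^2 + 11*n + 30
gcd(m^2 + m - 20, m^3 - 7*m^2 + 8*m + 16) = m - 4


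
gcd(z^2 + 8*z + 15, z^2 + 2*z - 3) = z + 3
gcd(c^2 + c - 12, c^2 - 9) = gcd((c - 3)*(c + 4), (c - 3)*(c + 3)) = c - 3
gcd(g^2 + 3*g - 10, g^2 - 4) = g - 2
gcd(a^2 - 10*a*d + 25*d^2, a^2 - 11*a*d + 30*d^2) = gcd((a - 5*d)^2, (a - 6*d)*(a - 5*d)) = a - 5*d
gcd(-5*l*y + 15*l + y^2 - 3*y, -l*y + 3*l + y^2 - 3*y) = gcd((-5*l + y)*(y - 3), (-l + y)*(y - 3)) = y - 3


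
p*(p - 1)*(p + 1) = p^3 - p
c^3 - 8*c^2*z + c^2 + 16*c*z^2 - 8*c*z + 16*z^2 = (c + 1)*(c - 4*z)^2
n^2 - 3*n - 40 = (n - 8)*(n + 5)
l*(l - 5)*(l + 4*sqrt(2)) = l^3 - 5*l^2 + 4*sqrt(2)*l^2 - 20*sqrt(2)*l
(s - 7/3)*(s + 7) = s^2 + 14*s/3 - 49/3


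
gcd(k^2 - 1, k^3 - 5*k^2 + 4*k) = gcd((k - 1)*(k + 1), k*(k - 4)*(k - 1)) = k - 1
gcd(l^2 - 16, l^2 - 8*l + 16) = l - 4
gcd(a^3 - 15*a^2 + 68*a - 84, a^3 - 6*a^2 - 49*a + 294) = a^2 - 13*a + 42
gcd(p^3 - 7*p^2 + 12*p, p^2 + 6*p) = p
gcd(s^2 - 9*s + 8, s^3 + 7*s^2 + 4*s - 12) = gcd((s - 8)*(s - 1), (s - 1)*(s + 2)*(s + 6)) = s - 1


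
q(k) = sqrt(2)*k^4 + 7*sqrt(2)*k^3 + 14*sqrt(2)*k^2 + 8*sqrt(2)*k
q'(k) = 4*sqrt(2)*k^3 + 21*sqrt(2)*k^2 + 28*sqrt(2)*k + 8*sqrt(2)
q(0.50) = 11.93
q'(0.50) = 39.24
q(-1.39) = 1.22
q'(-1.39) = -1.54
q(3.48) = 903.76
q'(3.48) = 747.18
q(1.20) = 62.13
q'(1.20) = 111.37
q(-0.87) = -0.57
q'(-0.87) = -4.38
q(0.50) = 11.93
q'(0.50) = 39.24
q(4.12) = 1482.48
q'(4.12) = 1074.18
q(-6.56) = 602.14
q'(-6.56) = -567.35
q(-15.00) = 42468.83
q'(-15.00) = -12992.38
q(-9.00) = 3563.82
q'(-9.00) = -2063.34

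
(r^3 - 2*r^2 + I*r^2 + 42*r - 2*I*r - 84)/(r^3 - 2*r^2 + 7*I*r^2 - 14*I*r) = (r - 6*I)/r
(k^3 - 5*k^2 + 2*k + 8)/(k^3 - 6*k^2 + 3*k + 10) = (k - 4)/(k - 5)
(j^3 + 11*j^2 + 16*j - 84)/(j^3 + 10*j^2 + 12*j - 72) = (j + 7)/(j + 6)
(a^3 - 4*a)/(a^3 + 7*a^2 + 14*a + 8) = a*(a - 2)/(a^2 + 5*a + 4)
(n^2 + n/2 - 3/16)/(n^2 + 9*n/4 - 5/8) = (4*n + 3)/(2*(2*n + 5))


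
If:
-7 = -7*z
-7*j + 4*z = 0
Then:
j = 4/7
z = 1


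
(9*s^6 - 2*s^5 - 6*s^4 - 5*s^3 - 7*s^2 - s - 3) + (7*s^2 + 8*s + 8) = 9*s^6 - 2*s^5 - 6*s^4 - 5*s^3 + 7*s + 5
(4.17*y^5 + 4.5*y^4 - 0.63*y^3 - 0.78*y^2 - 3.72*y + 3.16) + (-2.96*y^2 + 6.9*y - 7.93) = 4.17*y^5 + 4.5*y^4 - 0.63*y^3 - 3.74*y^2 + 3.18*y - 4.77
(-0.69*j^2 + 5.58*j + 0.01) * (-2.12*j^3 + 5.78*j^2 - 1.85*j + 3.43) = 1.4628*j^5 - 15.8178*j^4 + 33.5077*j^3 - 12.6319*j^2 + 19.1209*j + 0.0343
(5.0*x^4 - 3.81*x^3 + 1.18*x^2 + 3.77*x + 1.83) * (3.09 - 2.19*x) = -10.95*x^5 + 23.7939*x^4 - 14.3571*x^3 - 4.6101*x^2 + 7.6416*x + 5.6547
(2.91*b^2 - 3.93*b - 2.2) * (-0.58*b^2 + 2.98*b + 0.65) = -1.6878*b^4 + 10.9512*b^3 - 8.5439*b^2 - 9.1105*b - 1.43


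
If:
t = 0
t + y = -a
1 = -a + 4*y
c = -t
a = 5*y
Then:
No Solution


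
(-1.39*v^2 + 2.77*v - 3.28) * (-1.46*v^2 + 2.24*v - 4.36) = 2.0294*v^4 - 7.1578*v^3 + 17.054*v^2 - 19.4244*v + 14.3008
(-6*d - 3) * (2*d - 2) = -12*d^2 + 6*d + 6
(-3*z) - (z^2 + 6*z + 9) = -z^2 - 9*z - 9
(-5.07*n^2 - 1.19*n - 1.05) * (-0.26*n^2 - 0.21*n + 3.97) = 1.3182*n^4 + 1.3741*n^3 - 19.605*n^2 - 4.5038*n - 4.1685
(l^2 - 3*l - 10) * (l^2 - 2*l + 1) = l^4 - 5*l^3 - 3*l^2 + 17*l - 10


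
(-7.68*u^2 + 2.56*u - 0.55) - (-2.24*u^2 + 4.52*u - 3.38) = -5.44*u^2 - 1.96*u + 2.83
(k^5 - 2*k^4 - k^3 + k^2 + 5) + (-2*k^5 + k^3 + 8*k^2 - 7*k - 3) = -k^5 - 2*k^4 + 9*k^2 - 7*k + 2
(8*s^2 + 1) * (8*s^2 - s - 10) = 64*s^4 - 8*s^3 - 72*s^2 - s - 10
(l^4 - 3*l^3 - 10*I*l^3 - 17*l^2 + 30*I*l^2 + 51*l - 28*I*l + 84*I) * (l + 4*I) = l^5 - 3*l^4 - 6*I*l^4 + 23*l^3 + 18*I*l^3 - 69*l^2 - 96*I*l^2 + 112*l + 288*I*l - 336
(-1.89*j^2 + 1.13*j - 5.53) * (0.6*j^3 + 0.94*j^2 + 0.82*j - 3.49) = -1.134*j^5 - 1.0986*j^4 - 3.8056*j^3 + 2.3245*j^2 - 8.4783*j + 19.2997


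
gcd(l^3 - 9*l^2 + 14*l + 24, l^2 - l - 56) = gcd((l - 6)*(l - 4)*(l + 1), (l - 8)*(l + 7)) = 1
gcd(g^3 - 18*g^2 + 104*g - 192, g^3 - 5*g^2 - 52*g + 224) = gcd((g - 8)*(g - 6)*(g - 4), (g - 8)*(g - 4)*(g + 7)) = g^2 - 12*g + 32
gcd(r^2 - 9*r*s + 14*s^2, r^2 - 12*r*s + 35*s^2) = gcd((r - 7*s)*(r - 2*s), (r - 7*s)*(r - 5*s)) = r - 7*s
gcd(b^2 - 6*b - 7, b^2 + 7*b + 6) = b + 1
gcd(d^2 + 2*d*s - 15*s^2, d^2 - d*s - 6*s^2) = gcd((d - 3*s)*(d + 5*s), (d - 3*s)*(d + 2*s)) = -d + 3*s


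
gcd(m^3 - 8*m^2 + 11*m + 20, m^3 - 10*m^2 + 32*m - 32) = m - 4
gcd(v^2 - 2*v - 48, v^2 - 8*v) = v - 8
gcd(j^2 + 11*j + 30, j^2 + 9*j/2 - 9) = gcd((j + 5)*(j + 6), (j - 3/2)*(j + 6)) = j + 6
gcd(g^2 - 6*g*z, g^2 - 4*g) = g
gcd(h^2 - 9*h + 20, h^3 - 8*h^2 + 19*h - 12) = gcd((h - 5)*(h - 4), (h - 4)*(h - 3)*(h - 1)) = h - 4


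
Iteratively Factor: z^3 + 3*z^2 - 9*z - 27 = (z - 3)*(z^2 + 6*z + 9) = (z - 3)*(z + 3)*(z + 3)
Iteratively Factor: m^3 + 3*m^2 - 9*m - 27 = (m - 3)*(m^2 + 6*m + 9) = (m - 3)*(m + 3)*(m + 3)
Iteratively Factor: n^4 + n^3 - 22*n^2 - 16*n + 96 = (n - 4)*(n^3 + 5*n^2 - 2*n - 24) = (n - 4)*(n - 2)*(n^2 + 7*n + 12) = (n - 4)*(n - 2)*(n + 3)*(n + 4)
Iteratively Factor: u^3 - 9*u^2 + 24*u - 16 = (u - 4)*(u^2 - 5*u + 4) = (u - 4)^2*(u - 1)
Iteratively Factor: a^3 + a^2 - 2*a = (a)*(a^2 + a - 2) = a*(a + 2)*(a - 1)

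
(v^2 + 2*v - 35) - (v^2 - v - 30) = 3*v - 5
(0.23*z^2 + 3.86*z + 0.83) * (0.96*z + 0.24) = 0.2208*z^3 + 3.7608*z^2 + 1.7232*z + 0.1992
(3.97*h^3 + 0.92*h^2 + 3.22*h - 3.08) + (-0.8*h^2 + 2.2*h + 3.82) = 3.97*h^3 + 0.12*h^2 + 5.42*h + 0.74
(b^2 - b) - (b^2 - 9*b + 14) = 8*b - 14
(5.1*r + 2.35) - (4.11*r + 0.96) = 0.989999999999999*r + 1.39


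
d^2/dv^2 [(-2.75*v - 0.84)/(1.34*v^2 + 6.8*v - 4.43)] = (-(2.68*v + 6.8)*(2.75*v + 0.84)*(5.36*v + 13.6) + (22.11*v + 39.6512)*(1.34*v^2 + 6.8*v - 4.43))/(1.34*v^2 + 6.8*v - 4.43)^3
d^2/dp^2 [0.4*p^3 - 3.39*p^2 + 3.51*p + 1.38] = 2.4*p - 6.78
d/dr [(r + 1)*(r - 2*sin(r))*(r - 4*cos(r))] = (r + 1)*(r - 2*sin(r))*(4*sin(r) + 1) - (r + 1)*(r - 4*cos(r))*(2*cos(r) - 1) + (r - 2*sin(r))*(r - 4*cos(r))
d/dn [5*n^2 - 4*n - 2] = 10*n - 4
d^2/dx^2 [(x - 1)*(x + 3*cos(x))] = (3 - 3*x)*cos(x) - 6*sin(x) + 2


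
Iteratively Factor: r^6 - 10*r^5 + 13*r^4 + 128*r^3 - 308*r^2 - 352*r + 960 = (r - 2)*(r^5 - 8*r^4 - 3*r^3 + 122*r^2 - 64*r - 480) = (r - 5)*(r - 2)*(r^4 - 3*r^3 - 18*r^2 + 32*r + 96) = (r - 5)*(r - 4)*(r - 2)*(r^3 + r^2 - 14*r - 24) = (r - 5)*(r - 4)*(r - 2)*(r + 3)*(r^2 - 2*r - 8) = (r - 5)*(r - 4)*(r - 2)*(r + 2)*(r + 3)*(r - 4)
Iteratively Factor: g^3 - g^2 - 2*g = (g)*(g^2 - g - 2) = g*(g + 1)*(g - 2)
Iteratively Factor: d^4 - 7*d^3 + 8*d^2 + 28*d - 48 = (d + 2)*(d^3 - 9*d^2 + 26*d - 24) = (d - 3)*(d + 2)*(d^2 - 6*d + 8) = (d - 3)*(d - 2)*(d + 2)*(d - 4)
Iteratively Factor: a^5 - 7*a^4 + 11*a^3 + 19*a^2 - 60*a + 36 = (a - 3)*(a^4 - 4*a^3 - a^2 + 16*a - 12) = (a - 3)^2*(a^3 - a^2 - 4*a + 4) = (a - 3)^2*(a + 2)*(a^2 - 3*a + 2) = (a - 3)^2*(a - 1)*(a + 2)*(a - 2)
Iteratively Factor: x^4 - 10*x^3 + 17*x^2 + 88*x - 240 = (x - 4)*(x^3 - 6*x^2 - 7*x + 60) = (x - 4)^2*(x^2 - 2*x - 15) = (x - 5)*(x - 4)^2*(x + 3)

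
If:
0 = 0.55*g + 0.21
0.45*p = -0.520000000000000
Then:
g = -0.38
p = -1.16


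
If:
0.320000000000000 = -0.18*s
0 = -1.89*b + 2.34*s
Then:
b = -2.20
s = -1.78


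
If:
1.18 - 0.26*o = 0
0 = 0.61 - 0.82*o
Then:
No Solution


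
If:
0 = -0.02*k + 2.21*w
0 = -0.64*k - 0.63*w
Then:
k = 0.00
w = 0.00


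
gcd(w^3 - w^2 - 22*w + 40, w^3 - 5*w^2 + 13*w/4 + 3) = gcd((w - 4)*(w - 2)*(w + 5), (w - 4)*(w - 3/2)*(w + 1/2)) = w - 4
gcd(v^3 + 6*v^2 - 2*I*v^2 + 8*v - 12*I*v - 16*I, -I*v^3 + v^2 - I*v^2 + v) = 1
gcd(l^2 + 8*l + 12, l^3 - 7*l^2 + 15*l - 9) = 1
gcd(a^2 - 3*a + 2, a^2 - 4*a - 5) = 1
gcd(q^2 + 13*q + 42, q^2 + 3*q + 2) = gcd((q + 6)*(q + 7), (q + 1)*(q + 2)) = 1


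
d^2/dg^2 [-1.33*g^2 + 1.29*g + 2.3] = -2.66000000000000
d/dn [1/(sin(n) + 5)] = -cos(n)/(sin(n) + 5)^2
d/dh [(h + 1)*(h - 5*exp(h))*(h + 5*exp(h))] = 3*h^2 - 50*h*exp(2*h) + 2*h - 75*exp(2*h)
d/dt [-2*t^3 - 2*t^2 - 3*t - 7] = -6*t^2 - 4*t - 3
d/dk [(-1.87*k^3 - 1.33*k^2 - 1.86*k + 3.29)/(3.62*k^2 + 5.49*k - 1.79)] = (-6.7694*k^4 - 20.5326*k^3 + 9.4734*k^2 - 19.0582*k - 14.7327)/(13.1044*k^4 + 39.7476*k^3 + 17.1805*k^2 - 19.6542*k + 3.2041)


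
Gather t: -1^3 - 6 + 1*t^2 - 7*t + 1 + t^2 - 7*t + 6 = 2*t^2 - 14*t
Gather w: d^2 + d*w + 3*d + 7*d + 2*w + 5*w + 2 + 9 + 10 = d^2 + 10*d + w*(d + 7) + 21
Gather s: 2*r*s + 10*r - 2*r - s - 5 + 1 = 8*r + s*(2*r - 1) - 4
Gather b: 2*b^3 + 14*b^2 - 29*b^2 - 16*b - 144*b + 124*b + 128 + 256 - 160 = 2*b^3 - 15*b^2 - 36*b + 224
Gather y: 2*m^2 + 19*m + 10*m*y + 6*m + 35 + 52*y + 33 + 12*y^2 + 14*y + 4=2*m^2 + 25*m + 12*y^2 + y*(10*m + 66) + 72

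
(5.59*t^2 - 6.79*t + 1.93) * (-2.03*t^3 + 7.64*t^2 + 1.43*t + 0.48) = -11.3477*t^5 + 56.4913*t^4 - 47.7998*t^3 + 7.7187*t^2 - 0.4993*t + 0.9264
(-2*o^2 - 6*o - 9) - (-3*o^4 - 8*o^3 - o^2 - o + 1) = 3*o^4 + 8*o^3 - o^2 - 5*o - 10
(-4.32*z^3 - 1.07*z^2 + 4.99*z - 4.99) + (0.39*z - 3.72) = -4.32*z^3 - 1.07*z^2 + 5.38*z - 8.71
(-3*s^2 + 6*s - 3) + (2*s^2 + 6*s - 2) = -s^2 + 12*s - 5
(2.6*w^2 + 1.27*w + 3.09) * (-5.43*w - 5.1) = -14.118*w^3 - 20.1561*w^2 - 23.2557*w - 15.759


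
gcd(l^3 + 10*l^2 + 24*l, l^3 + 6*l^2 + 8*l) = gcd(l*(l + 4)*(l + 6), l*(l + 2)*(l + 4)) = l^2 + 4*l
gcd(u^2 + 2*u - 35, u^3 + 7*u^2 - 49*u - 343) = u + 7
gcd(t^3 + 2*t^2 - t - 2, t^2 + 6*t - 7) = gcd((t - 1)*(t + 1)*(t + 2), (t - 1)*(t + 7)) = t - 1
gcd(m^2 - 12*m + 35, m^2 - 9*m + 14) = m - 7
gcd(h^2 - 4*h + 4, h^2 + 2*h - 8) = h - 2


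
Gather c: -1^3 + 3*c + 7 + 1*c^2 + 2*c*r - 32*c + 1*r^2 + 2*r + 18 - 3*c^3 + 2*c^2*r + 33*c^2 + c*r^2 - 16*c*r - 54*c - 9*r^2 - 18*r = -3*c^3 + c^2*(2*r + 34) + c*(r^2 - 14*r - 83) - 8*r^2 - 16*r + 24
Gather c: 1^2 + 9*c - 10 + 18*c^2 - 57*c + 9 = 18*c^2 - 48*c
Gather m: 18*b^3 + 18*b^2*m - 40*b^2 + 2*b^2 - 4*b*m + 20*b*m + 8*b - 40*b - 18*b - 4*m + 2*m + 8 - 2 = 18*b^3 - 38*b^2 - 50*b + m*(18*b^2 + 16*b - 2) + 6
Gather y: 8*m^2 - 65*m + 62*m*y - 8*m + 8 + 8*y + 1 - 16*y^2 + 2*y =8*m^2 - 73*m - 16*y^2 + y*(62*m + 10) + 9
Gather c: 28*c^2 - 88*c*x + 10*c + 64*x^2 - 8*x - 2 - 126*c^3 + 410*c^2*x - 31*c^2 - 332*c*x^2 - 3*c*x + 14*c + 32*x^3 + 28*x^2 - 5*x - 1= -126*c^3 + c^2*(410*x - 3) + c*(-332*x^2 - 91*x + 24) + 32*x^3 + 92*x^2 - 13*x - 3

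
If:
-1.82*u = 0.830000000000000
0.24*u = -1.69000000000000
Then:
No Solution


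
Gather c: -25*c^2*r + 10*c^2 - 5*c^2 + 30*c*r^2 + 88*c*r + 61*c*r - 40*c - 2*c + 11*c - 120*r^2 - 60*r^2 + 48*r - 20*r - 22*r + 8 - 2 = c^2*(5 - 25*r) + c*(30*r^2 + 149*r - 31) - 180*r^2 + 6*r + 6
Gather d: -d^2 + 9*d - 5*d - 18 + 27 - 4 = -d^2 + 4*d + 5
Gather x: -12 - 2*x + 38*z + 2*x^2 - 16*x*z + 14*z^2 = 2*x^2 + x*(-16*z - 2) + 14*z^2 + 38*z - 12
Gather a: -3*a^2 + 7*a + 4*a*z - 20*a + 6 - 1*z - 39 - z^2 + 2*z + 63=-3*a^2 + a*(4*z - 13) - z^2 + z + 30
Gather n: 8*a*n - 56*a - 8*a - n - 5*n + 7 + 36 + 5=-64*a + n*(8*a - 6) + 48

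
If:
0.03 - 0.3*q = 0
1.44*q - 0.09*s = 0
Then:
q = 0.10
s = 1.60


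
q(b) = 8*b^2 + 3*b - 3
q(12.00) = 1185.00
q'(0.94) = 18.04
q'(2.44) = 42.04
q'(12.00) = 195.00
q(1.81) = 28.64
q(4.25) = 154.25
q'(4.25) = 71.00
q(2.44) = 51.95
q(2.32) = 47.02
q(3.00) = 78.00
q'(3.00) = 51.00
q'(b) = 16*b + 3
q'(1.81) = 31.96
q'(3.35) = 56.60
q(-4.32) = 133.34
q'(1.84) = 32.44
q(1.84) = 29.60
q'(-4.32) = -66.12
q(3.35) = 96.83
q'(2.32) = 40.12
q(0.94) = 6.89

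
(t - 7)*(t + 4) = t^2 - 3*t - 28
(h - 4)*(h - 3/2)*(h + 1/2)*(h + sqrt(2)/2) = h^4 - 5*h^3 + sqrt(2)*h^3/2 - 5*sqrt(2)*h^2/2 + 13*h^2/4 + 13*sqrt(2)*h/8 + 3*h + 3*sqrt(2)/2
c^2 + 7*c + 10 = (c + 2)*(c + 5)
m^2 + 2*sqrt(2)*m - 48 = (m - 4*sqrt(2))*(m + 6*sqrt(2))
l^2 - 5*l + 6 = (l - 3)*(l - 2)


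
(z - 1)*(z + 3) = z^2 + 2*z - 3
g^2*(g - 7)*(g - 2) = g^4 - 9*g^3 + 14*g^2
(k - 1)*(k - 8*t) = k^2 - 8*k*t - k + 8*t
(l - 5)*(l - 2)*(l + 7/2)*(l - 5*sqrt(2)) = l^4 - 5*sqrt(2)*l^3 - 7*l^3/2 - 29*l^2/2 + 35*sqrt(2)*l^2/2 + 35*l + 145*sqrt(2)*l/2 - 175*sqrt(2)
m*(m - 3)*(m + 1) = m^3 - 2*m^2 - 3*m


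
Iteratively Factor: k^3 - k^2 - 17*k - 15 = (k + 3)*(k^2 - 4*k - 5) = (k - 5)*(k + 3)*(k + 1)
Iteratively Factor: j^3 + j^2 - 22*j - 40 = (j - 5)*(j^2 + 6*j + 8) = (j - 5)*(j + 2)*(j + 4)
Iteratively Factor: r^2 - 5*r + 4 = (r - 1)*(r - 4)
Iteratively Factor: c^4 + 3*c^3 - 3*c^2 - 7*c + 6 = (c + 2)*(c^3 + c^2 - 5*c + 3) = (c - 1)*(c + 2)*(c^2 + 2*c - 3) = (c - 1)^2*(c + 2)*(c + 3)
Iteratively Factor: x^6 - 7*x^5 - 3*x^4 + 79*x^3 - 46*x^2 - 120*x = (x - 2)*(x^5 - 5*x^4 - 13*x^3 + 53*x^2 + 60*x) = (x - 5)*(x - 2)*(x^4 - 13*x^2 - 12*x) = (x - 5)*(x - 2)*(x + 3)*(x^3 - 3*x^2 - 4*x) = x*(x - 5)*(x - 2)*(x + 3)*(x^2 - 3*x - 4) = x*(x - 5)*(x - 2)*(x + 1)*(x + 3)*(x - 4)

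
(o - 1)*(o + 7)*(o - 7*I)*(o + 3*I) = o^4 + 6*o^3 - 4*I*o^3 + 14*o^2 - 24*I*o^2 + 126*o + 28*I*o - 147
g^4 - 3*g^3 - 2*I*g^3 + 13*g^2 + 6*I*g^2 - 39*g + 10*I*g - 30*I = (g - 3)*(g - 5*I)*(g + I)*(g + 2*I)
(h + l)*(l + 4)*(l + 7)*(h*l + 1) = h^2*l^3 + 11*h^2*l^2 + 28*h^2*l + h*l^4 + 11*h*l^3 + 29*h*l^2 + 11*h*l + 28*h + l^3 + 11*l^2 + 28*l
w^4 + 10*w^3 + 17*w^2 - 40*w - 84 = (w - 2)*(w + 2)*(w + 3)*(w + 7)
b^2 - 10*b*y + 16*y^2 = (b - 8*y)*(b - 2*y)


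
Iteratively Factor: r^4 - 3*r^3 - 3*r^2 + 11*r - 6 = (r - 1)*(r^3 - 2*r^2 - 5*r + 6) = (r - 1)^2*(r^2 - r - 6) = (r - 3)*(r - 1)^2*(r + 2)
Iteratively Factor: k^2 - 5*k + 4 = (k - 1)*(k - 4)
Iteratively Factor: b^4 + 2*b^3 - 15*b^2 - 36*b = (b + 3)*(b^3 - b^2 - 12*b) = (b + 3)^2*(b^2 - 4*b) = (b - 4)*(b + 3)^2*(b)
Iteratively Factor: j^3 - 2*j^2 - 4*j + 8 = (j + 2)*(j^2 - 4*j + 4) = (j - 2)*(j + 2)*(j - 2)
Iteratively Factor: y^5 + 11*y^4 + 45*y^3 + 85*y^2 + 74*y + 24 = (y + 1)*(y^4 + 10*y^3 + 35*y^2 + 50*y + 24) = (y + 1)*(y + 4)*(y^3 + 6*y^2 + 11*y + 6) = (y + 1)*(y + 3)*(y + 4)*(y^2 + 3*y + 2) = (y + 1)*(y + 2)*(y + 3)*(y + 4)*(y + 1)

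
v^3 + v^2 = v^2*(v + 1)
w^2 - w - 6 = (w - 3)*(w + 2)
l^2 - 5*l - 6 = (l - 6)*(l + 1)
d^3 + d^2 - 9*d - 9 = (d - 3)*(d + 1)*(d + 3)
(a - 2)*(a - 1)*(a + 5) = a^3 + 2*a^2 - 13*a + 10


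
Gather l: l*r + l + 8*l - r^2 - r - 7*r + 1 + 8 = l*(r + 9) - r^2 - 8*r + 9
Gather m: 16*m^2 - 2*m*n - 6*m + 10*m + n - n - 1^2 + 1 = 16*m^2 + m*(4 - 2*n)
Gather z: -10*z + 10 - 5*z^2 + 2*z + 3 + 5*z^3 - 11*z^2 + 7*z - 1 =5*z^3 - 16*z^2 - z + 12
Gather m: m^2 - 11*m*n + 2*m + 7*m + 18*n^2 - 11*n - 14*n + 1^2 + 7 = m^2 + m*(9 - 11*n) + 18*n^2 - 25*n + 8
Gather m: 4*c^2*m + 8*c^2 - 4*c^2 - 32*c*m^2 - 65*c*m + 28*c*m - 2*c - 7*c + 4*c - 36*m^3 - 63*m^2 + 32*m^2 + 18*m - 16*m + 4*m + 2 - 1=4*c^2 - 5*c - 36*m^3 + m^2*(-32*c - 31) + m*(4*c^2 - 37*c + 6) + 1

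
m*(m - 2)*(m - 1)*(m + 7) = m^4 + 4*m^3 - 19*m^2 + 14*m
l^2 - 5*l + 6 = (l - 3)*(l - 2)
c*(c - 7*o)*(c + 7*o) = c^3 - 49*c*o^2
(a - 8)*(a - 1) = a^2 - 9*a + 8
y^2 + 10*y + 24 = (y + 4)*(y + 6)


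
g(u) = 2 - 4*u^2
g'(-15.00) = 120.00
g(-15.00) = -898.00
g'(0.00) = 0.00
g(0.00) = 2.00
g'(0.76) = -6.08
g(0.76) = -0.31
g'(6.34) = -50.72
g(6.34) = -158.78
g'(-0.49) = 3.92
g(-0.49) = 1.04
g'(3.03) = -24.24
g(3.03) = -34.72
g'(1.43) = -11.44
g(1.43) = -6.18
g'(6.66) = -53.28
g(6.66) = -175.42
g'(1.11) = -8.88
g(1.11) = -2.93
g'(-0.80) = 6.40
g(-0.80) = -0.56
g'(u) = -8*u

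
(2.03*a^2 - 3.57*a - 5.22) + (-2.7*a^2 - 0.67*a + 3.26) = -0.67*a^2 - 4.24*a - 1.96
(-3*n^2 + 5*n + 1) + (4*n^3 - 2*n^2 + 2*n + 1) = 4*n^3 - 5*n^2 + 7*n + 2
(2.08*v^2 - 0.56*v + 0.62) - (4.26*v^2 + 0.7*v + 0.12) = -2.18*v^2 - 1.26*v + 0.5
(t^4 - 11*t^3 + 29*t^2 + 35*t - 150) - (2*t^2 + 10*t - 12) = t^4 - 11*t^3 + 27*t^2 + 25*t - 138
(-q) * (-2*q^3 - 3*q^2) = 2*q^4 + 3*q^3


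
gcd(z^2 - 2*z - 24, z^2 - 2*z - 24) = z^2 - 2*z - 24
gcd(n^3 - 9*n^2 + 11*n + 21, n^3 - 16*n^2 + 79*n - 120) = n - 3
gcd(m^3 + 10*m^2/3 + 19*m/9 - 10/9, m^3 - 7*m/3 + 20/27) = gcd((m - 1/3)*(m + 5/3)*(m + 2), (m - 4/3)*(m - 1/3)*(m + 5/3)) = m^2 + 4*m/3 - 5/9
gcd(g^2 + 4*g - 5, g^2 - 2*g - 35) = g + 5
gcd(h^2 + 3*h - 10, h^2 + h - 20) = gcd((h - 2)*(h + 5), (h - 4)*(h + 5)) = h + 5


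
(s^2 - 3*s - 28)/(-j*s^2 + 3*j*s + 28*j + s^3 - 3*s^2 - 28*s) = 1/(-j + s)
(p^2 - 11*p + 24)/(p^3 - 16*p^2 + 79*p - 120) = 1/(p - 5)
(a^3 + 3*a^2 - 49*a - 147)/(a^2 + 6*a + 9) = (a^2 - 49)/(a + 3)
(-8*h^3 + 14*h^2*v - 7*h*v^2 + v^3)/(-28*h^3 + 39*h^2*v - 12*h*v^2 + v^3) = (-2*h + v)/(-7*h + v)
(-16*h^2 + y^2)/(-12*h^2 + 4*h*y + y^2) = (-16*h^2 + y^2)/(-12*h^2 + 4*h*y + y^2)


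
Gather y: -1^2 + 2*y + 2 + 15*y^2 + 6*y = 15*y^2 + 8*y + 1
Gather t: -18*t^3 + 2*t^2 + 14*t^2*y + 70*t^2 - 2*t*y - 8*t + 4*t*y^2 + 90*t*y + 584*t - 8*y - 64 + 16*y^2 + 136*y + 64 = -18*t^3 + t^2*(14*y + 72) + t*(4*y^2 + 88*y + 576) + 16*y^2 + 128*y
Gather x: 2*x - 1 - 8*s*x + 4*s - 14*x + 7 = 4*s + x*(-8*s - 12) + 6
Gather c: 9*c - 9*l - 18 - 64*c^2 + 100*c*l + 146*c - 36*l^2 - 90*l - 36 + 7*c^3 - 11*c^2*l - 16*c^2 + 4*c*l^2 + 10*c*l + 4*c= 7*c^3 + c^2*(-11*l - 80) + c*(4*l^2 + 110*l + 159) - 36*l^2 - 99*l - 54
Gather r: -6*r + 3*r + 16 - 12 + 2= 6 - 3*r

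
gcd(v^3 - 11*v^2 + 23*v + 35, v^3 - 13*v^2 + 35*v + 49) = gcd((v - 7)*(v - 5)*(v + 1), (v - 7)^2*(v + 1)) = v^2 - 6*v - 7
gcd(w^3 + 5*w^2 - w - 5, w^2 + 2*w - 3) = w - 1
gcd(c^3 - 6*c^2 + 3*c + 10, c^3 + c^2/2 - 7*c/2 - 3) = c^2 - c - 2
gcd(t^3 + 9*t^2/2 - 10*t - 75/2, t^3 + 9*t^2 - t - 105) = t^2 + 2*t - 15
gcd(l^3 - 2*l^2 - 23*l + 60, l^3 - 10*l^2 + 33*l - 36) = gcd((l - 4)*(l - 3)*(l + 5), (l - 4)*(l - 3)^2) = l^2 - 7*l + 12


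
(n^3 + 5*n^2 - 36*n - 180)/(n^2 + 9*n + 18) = (n^2 - n - 30)/(n + 3)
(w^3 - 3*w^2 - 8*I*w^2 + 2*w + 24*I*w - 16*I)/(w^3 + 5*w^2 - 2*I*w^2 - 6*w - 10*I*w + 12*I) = (w^2 + w*(-2 - 8*I) + 16*I)/(w^2 + w*(6 - 2*I) - 12*I)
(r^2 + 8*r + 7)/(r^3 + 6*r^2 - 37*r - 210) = (r + 1)/(r^2 - r - 30)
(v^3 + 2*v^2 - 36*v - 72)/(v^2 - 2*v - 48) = (v^2 - 4*v - 12)/(v - 8)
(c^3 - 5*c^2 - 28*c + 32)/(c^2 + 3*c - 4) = c - 8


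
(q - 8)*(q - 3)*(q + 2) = q^3 - 9*q^2 + 2*q + 48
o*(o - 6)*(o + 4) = o^3 - 2*o^2 - 24*o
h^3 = h^3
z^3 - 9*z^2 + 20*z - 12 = (z - 6)*(z - 2)*(z - 1)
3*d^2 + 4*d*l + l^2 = (d + l)*(3*d + l)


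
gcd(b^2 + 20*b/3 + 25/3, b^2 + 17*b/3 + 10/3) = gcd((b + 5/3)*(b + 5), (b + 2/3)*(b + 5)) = b + 5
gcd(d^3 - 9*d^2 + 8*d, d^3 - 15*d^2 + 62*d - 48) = d^2 - 9*d + 8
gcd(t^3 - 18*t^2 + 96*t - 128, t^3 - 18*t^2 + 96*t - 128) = t^3 - 18*t^2 + 96*t - 128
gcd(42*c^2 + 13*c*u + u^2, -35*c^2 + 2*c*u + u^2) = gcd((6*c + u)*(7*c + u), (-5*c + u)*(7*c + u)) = 7*c + u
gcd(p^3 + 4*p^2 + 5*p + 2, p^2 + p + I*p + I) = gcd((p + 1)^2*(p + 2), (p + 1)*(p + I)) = p + 1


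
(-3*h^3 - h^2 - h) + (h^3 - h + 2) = -2*h^3 - h^2 - 2*h + 2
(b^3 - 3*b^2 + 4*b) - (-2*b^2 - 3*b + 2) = b^3 - b^2 + 7*b - 2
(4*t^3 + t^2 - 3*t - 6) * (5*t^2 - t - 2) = 20*t^5 + t^4 - 24*t^3 - 29*t^2 + 12*t + 12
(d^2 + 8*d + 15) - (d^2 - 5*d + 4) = 13*d + 11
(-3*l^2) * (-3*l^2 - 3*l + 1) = 9*l^4 + 9*l^3 - 3*l^2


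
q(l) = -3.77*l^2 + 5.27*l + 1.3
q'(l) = 5.27 - 7.54*l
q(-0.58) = -3.02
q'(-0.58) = 9.64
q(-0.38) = -1.25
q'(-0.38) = 8.14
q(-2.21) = -28.76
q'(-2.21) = 21.93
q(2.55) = -9.78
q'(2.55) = -13.96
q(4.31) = -46.02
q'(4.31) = -27.23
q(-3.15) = -52.71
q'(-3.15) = 29.02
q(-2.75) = -41.70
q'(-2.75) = 26.00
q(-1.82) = -20.78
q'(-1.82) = 18.99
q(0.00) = 1.30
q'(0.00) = 5.27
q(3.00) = -16.82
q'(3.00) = -17.35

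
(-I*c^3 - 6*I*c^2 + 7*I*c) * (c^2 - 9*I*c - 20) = -I*c^5 - 9*c^4 - 6*I*c^4 - 54*c^3 + 27*I*c^3 + 63*c^2 + 120*I*c^2 - 140*I*c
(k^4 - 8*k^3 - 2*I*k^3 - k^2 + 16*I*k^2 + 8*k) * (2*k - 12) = 2*k^5 - 28*k^4 - 4*I*k^4 + 94*k^3 + 56*I*k^3 + 28*k^2 - 192*I*k^2 - 96*k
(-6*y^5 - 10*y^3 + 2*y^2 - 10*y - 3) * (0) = 0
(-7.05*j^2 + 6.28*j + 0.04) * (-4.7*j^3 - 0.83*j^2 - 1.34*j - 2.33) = 33.135*j^5 - 23.6645*j^4 + 4.0466*j^3 + 7.9781*j^2 - 14.686*j - 0.0932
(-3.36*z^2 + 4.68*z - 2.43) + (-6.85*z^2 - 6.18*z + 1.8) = -10.21*z^2 - 1.5*z - 0.63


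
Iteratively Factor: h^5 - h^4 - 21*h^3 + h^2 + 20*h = (h + 1)*(h^4 - 2*h^3 - 19*h^2 + 20*h) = h*(h + 1)*(h^3 - 2*h^2 - 19*h + 20) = h*(h + 1)*(h + 4)*(h^2 - 6*h + 5) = h*(h - 5)*(h + 1)*(h + 4)*(h - 1)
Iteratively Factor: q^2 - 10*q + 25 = (q - 5)*(q - 5)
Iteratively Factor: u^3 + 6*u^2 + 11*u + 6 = (u + 1)*(u^2 + 5*u + 6) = (u + 1)*(u + 2)*(u + 3)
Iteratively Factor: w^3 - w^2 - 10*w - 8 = (w - 4)*(w^2 + 3*w + 2) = (w - 4)*(w + 1)*(w + 2)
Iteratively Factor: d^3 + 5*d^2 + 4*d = (d + 4)*(d^2 + d) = d*(d + 4)*(d + 1)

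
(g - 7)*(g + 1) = g^2 - 6*g - 7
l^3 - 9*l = l*(l - 3)*(l + 3)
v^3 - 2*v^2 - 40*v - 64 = (v - 8)*(v + 2)*(v + 4)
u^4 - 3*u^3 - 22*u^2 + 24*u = u*(u - 6)*(u - 1)*(u + 4)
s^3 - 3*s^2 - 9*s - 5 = (s - 5)*(s + 1)^2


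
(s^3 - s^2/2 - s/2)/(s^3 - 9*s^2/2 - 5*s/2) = (s - 1)/(s - 5)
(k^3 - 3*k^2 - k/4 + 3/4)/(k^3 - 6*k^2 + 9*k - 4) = (4*k^3 - 12*k^2 - k + 3)/(4*(k^3 - 6*k^2 + 9*k - 4))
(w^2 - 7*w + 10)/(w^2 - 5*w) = (w - 2)/w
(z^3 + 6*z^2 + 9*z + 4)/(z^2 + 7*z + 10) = (z^3 + 6*z^2 + 9*z + 4)/(z^2 + 7*z + 10)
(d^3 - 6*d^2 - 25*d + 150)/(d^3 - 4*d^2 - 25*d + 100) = (d - 6)/(d - 4)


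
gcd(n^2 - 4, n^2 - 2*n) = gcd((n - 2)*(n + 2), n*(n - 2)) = n - 2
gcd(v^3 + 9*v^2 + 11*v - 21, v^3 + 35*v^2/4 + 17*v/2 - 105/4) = v^2 + 10*v + 21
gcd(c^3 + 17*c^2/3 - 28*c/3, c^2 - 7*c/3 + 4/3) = c - 4/3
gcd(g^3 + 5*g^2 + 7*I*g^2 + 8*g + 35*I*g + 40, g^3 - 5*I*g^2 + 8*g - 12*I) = g - I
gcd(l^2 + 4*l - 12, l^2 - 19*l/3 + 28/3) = 1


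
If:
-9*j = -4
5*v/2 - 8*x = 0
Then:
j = 4/9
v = 16*x/5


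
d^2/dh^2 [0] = 0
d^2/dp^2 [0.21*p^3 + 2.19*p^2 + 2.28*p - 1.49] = 1.26*p + 4.38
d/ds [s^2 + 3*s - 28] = 2*s + 3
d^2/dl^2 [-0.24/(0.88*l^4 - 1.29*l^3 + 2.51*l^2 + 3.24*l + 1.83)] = ((2.5344*l^2 - 1.8576*l + 1.2048)*(0.88*l^4 - 1.29*l^3 + 2.51*l^2 + 3.24*l + 1.83) - 0.24*(3.52*l^3 - 3.87*l^2 + 5.02*l + 3.24)*(7.04*l^3 - 7.74*l^2 + 10.04*l + 6.48))/(0.88*l^4 - 1.29*l^3 + 2.51*l^2 + 3.24*l + 1.83)^3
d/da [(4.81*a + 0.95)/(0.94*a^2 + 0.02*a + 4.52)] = (-4.5214*a^2 - 1.786*a + 21.7222)/(0.8836*a^4 + 0.0376*a^3 + 8.498*a^2 + 0.1808*a + 20.4304)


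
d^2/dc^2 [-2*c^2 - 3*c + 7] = -4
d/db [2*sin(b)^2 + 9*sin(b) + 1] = (4*sin(b) + 9)*cos(b)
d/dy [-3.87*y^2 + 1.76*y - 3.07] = 1.76 - 7.74*y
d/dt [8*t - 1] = 8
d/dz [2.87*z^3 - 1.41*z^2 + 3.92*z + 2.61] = 8.61*z^2 - 2.82*z + 3.92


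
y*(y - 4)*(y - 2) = y^3 - 6*y^2 + 8*y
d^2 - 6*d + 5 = (d - 5)*(d - 1)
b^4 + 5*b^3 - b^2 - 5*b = b*(b - 1)*(b + 1)*(b + 5)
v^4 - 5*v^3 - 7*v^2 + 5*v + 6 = (v - 6)*(v - 1)*(v + 1)^2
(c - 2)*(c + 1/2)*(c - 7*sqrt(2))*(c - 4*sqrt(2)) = c^4 - 11*sqrt(2)*c^3 - 3*c^3/2 + 33*sqrt(2)*c^2/2 + 55*c^2 - 84*c + 11*sqrt(2)*c - 56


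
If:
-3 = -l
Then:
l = 3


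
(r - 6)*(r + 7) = r^2 + r - 42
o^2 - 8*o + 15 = (o - 5)*(o - 3)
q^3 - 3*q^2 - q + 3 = (q - 3)*(q - 1)*(q + 1)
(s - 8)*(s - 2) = s^2 - 10*s + 16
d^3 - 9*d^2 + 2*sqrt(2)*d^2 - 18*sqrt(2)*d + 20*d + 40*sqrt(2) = (d - 5)*(d - 4)*(d + 2*sqrt(2))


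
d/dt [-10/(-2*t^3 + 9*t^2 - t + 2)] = 10*(-6*t^2 + 18*t - 1)/(2*t^3 - 9*t^2 + t - 2)^2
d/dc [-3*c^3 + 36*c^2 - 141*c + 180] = -9*c^2 + 72*c - 141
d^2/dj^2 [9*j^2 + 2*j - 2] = 18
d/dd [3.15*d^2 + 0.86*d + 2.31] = 6.3*d + 0.86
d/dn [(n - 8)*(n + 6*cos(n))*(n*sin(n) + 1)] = (8 - n)*(n*sin(n) + 1)*(6*sin(n) - 1) + (n - 8)*(n + 6*cos(n))*(n*cos(n) + sin(n)) + (n + 6*cos(n))*(n*sin(n) + 1)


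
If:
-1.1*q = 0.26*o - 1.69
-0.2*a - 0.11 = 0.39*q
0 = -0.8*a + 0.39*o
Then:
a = -65.01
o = -133.35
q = 33.06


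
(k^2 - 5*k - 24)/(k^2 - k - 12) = (k - 8)/(k - 4)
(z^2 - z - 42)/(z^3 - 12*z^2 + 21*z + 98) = (z + 6)/(z^2 - 5*z - 14)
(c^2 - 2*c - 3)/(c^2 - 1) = (c - 3)/(c - 1)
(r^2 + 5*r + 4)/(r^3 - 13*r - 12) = (r + 4)/(r^2 - r - 12)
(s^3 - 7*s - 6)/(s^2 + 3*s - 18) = (s^2 + 3*s + 2)/(s + 6)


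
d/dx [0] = 0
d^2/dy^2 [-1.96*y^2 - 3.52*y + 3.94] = -3.92000000000000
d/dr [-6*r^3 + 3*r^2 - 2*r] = -18*r^2 + 6*r - 2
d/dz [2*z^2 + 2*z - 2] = 4*z + 2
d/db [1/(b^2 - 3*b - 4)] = (3 - 2*b)/(-b^2 + 3*b + 4)^2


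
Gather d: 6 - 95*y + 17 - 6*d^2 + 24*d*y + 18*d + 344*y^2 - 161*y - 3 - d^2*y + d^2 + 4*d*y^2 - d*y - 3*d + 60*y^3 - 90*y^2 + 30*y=d^2*(-y - 5) + d*(4*y^2 + 23*y + 15) + 60*y^3 + 254*y^2 - 226*y + 20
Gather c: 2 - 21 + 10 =-9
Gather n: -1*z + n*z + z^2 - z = n*z + z^2 - 2*z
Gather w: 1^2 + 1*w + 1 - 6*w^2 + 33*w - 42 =-6*w^2 + 34*w - 40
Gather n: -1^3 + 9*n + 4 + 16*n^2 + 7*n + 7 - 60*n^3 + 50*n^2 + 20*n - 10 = -60*n^3 + 66*n^2 + 36*n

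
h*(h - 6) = h^2 - 6*h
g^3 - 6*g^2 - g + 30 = (g - 5)*(g - 3)*(g + 2)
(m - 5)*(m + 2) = m^2 - 3*m - 10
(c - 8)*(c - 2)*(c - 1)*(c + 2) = c^4 - 9*c^3 + 4*c^2 + 36*c - 32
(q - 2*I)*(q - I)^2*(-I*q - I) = -I*q^4 - 4*q^3 - I*q^3 - 4*q^2 + 5*I*q^2 + 2*q + 5*I*q + 2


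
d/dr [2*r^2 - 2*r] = 4*r - 2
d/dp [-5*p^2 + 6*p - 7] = 6 - 10*p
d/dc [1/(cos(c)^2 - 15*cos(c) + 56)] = (2*cos(c) - 15)*sin(c)/(cos(c)^2 - 15*cos(c) + 56)^2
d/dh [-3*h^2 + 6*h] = 6 - 6*h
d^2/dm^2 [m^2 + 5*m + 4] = 2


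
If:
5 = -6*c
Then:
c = -5/6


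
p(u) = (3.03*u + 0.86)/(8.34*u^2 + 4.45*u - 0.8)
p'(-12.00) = -0.00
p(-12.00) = -0.03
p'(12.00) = -0.00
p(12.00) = 0.03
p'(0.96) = -0.35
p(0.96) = 0.34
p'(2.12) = -0.07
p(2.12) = 0.16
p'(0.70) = -0.70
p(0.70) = 0.47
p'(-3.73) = -0.03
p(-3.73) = -0.11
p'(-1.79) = -0.19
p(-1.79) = -0.25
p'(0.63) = -0.90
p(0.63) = 0.52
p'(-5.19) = -0.02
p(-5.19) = -0.07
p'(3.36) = -0.03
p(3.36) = 0.10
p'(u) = (-16.68*u - 4.45)*(3.03*u + 0.86)/(8.34*u^2 + 4.45*u - 0.8)^2 + 3.03/(8.34*u^2 + 4.45*u - 0.8)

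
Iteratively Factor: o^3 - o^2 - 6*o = (o + 2)*(o^2 - 3*o) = o*(o + 2)*(o - 3)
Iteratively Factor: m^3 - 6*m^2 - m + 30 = (m - 3)*(m^2 - 3*m - 10) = (m - 3)*(m + 2)*(m - 5)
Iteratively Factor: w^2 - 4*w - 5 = (w + 1)*(w - 5)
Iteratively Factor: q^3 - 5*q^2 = (q - 5)*(q^2) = q*(q - 5)*(q)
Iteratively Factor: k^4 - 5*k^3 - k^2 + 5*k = (k + 1)*(k^3 - 6*k^2 + 5*k) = k*(k + 1)*(k^2 - 6*k + 5) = k*(k - 5)*(k + 1)*(k - 1)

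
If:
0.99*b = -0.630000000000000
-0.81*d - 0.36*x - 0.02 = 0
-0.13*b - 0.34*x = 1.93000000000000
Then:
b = -0.64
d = 2.39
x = -5.43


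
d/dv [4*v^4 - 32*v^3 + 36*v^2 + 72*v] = 16*v^3 - 96*v^2 + 72*v + 72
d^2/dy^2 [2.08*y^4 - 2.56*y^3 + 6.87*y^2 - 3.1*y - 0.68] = 24.96*y^2 - 15.36*y + 13.74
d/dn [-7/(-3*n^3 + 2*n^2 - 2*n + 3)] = 7*(-9*n^2 + 4*n - 2)/(3*n^3 - 2*n^2 + 2*n - 3)^2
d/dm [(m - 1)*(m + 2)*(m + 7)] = 3*m^2 + 16*m + 5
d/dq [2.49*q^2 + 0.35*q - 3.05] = 4.98*q + 0.35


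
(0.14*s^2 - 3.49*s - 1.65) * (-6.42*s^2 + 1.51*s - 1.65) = -0.8988*s^4 + 22.6172*s^3 + 5.0921*s^2 + 3.267*s + 2.7225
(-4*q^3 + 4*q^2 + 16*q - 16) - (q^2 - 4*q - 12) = -4*q^3 + 3*q^2 + 20*q - 4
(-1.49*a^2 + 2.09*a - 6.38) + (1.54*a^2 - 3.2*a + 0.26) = 0.05*a^2 - 1.11*a - 6.12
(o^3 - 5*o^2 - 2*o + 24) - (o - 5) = o^3 - 5*o^2 - 3*o + 29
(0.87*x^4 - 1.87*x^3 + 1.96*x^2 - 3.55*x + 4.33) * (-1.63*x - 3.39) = -1.4181*x^5 + 0.0987999999999998*x^4 + 3.1445*x^3 - 0.857900000000001*x^2 + 4.9766*x - 14.6787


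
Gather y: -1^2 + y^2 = y^2 - 1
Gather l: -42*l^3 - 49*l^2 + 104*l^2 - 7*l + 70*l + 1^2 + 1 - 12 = -42*l^3 + 55*l^2 + 63*l - 10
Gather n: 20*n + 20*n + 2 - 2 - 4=40*n - 4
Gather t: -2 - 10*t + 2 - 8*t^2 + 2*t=-8*t^2 - 8*t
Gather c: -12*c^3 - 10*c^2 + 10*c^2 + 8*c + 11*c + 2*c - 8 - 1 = -12*c^3 + 21*c - 9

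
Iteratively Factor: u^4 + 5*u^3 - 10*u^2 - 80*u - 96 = (u + 4)*(u^3 + u^2 - 14*u - 24) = (u - 4)*(u + 4)*(u^2 + 5*u + 6) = (u - 4)*(u + 3)*(u + 4)*(u + 2)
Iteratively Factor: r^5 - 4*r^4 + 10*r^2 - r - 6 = (r - 1)*(r^4 - 3*r^3 - 3*r^2 + 7*r + 6) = (r - 1)*(r + 1)*(r^3 - 4*r^2 + r + 6) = (r - 2)*(r - 1)*(r + 1)*(r^2 - 2*r - 3) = (r - 3)*(r - 2)*(r - 1)*(r + 1)*(r + 1)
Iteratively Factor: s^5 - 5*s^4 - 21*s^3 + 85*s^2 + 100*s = (s + 1)*(s^4 - 6*s^3 - 15*s^2 + 100*s) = s*(s + 1)*(s^3 - 6*s^2 - 15*s + 100) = s*(s - 5)*(s + 1)*(s^2 - s - 20) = s*(s - 5)^2*(s + 1)*(s + 4)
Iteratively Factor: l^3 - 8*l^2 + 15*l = (l)*(l^2 - 8*l + 15) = l*(l - 3)*(l - 5)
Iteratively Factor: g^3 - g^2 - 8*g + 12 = (g + 3)*(g^2 - 4*g + 4) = (g - 2)*(g + 3)*(g - 2)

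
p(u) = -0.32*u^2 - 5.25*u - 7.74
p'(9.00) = -11.01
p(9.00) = -80.91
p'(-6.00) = -1.41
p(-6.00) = 12.24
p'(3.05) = -7.20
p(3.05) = -26.73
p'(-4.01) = -2.68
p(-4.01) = 8.17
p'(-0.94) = -4.65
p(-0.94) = -3.09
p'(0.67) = -5.68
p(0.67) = -11.40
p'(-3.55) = -2.98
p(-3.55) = 6.86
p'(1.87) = -6.45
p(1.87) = -18.68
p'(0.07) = -5.29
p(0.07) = -8.11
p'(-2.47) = -3.67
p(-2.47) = 3.28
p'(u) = -0.64*u - 5.25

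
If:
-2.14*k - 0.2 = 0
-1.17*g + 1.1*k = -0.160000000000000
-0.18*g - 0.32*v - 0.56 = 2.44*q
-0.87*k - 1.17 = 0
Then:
No Solution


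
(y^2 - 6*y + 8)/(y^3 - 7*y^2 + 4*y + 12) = (y - 4)/(y^2 - 5*y - 6)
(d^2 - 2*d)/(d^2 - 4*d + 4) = d/(d - 2)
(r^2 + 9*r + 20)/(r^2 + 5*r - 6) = (r^2 + 9*r + 20)/(r^2 + 5*r - 6)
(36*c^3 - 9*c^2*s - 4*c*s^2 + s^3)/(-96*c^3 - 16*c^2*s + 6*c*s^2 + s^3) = (-9*c^2 + s^2)/(24*c^2 + 10*c*s + s^2)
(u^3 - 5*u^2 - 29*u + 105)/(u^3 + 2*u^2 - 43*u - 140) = (u - 3)/(u + 4)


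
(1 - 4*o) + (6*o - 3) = 2*o - 2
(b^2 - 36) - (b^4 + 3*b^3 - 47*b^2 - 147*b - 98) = -b^4 - 3*b^3 + 48*b^2 + 147*b + 62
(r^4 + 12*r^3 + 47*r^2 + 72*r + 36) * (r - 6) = r^5 + 6*r^4 - 25*r^3 - 210*r^2 - 396*r - 216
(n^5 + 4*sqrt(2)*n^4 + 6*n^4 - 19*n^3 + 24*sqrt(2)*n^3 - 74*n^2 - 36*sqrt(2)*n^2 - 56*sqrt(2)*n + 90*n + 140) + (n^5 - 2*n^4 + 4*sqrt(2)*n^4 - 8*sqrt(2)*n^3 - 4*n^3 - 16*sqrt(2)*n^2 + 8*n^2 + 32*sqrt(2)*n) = 2*n^5 + 4*n^4 + 8*sqrt(2)*n^4 - 23*n^3 + 16*sqrt(2)*n^3 - 52*sqrt(2)*n^2 - 66*n^2 - 24*sqrt(2)*n + 90*n + 140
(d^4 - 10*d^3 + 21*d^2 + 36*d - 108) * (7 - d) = -d^5 + 17*d^4 - 91*d^3 + 111*d^2 + 360*d - 756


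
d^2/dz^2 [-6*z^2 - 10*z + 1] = -12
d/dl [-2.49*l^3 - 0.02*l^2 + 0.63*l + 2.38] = -7.47*l^2 - 0.04*l + 0.63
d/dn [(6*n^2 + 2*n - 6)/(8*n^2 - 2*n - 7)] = 2*(-14*n^2 + 6*n - 13)/(64*n^4 - 32*n^3 - 108*n^2 + 28*n + 49)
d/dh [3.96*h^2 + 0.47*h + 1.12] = 7.92*h + 0.47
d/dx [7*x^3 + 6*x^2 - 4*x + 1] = 21*x^2 + 12*x - 4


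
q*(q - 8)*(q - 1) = q^3 - 9*q^2 + 8*q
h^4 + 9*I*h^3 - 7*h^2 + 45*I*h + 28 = (h - I)^2*(h + 4*I)*(h + 7*I)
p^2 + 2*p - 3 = (p - 1)*(p + 3)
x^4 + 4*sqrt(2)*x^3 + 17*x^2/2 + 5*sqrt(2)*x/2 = x*(x + sqrt(2)/2)*(x + sqrt(2))*(x + 5*sqrt(2)/2)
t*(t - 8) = t^2 - 8*t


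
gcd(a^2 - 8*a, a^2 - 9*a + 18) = 1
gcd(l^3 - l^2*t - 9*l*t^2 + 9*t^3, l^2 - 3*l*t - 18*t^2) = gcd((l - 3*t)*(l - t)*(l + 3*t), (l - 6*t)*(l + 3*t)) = l + 3*t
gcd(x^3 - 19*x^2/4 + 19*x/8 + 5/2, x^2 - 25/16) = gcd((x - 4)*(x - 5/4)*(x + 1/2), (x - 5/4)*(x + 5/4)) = x - 5/4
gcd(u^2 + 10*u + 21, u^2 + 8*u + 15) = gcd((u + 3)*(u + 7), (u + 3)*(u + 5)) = u + 3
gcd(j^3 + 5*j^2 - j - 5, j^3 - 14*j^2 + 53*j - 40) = j - 1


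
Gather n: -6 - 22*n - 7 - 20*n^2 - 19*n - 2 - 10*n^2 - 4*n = -30*n^2 - 45*n - 15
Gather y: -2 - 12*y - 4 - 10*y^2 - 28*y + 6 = -10*y^2 - 40*y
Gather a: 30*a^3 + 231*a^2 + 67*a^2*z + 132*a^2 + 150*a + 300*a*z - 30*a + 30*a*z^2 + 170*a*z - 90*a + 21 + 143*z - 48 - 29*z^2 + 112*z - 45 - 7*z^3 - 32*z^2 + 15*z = 30*a^3 + a^2*(67*z + 363) + a*(30*z^2 + 470*z + 30) - 7*z^3 - 61*z^2 + 270*z - 72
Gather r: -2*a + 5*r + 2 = -2*a + 5*r + 2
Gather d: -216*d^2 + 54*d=-216*d^2 + 54*d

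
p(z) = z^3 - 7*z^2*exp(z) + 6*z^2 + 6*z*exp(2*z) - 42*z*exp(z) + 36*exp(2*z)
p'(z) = -7*z^2*exp(z) + 3*z^2 + 12*z*exp(2*z) - 56*z*exp(z) + 12*z + 78*exp(2*z) - 42*exp(z)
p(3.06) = 20672.34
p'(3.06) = 46298.52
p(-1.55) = 22.14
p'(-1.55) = -2.78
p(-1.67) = 22.53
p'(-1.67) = -3.60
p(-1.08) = 21.77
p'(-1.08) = 1.54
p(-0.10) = 32.78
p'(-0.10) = 28.71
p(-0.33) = 27.62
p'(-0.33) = 17.18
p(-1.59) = 22.26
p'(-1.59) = -3.06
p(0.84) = 131.87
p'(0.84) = 267.10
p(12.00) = 2860579107370.47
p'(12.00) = 5880304849650.43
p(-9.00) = -243.02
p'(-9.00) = 134.99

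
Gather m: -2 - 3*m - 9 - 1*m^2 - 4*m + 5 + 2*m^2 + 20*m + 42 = m^2 + 13*m + 36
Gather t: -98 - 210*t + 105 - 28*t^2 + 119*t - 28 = -28*t^2 - 91*t - 21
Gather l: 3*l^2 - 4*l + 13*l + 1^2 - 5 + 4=3*l^2 + 9*l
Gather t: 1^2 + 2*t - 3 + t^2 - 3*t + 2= t^2 - t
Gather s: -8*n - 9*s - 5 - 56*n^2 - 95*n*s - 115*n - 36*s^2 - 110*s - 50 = -56*n^2 - 123*n - 36*s^2 + s*(-95*n - 119) - 55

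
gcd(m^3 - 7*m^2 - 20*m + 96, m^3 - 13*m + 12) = m^2 + m - 12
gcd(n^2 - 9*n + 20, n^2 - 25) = n - 5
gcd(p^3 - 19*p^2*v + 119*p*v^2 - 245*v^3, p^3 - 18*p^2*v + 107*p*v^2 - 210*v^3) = p^2 - 12*p*v + 35*v^2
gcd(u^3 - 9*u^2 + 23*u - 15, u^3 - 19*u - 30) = u - 5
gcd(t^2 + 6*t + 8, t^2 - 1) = 1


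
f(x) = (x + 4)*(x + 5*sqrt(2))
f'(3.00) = 17.07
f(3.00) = 70.50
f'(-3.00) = 5.07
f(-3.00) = 4.07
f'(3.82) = 18.71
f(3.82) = 85.17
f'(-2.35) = 6.37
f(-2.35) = 7.79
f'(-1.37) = 8.33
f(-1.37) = 14.99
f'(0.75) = 12.57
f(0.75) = 37.15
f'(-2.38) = 6.31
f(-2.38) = 7.60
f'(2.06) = 15.19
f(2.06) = 55.33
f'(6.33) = 23.73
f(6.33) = 138.43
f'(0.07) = 11.21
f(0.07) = 29.06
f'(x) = 2*x + 4 + 5*sqrt(2)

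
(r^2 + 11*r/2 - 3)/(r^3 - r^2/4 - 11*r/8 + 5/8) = 4*(r + 6)/(4*r^2 + r - 5)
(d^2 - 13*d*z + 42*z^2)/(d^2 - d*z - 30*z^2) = (d - 7*z)/(d + 5*z)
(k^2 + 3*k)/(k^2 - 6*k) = (k + 3)/(k - 6)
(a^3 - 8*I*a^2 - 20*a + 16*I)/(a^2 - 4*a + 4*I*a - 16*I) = (a^3 - 8*I*a^2 - 20*a + 16*I)/(a^2 + 4*a*(-1 + I) - 16*I)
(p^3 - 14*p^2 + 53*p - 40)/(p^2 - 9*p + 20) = (p^2 - 9*p + 8)/(p - 4)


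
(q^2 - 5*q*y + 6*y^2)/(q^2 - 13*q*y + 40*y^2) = (q^2 - 5*q*y + 6*y^2)/(q^2 - 13*q*y + 40*y^2)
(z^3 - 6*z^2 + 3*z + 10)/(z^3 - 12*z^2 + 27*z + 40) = (z - 2)/(z - 8)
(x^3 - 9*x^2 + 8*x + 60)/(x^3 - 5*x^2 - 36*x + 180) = (x + 2)/(x + 6)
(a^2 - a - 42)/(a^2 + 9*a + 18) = (a - 7)/(a + 3)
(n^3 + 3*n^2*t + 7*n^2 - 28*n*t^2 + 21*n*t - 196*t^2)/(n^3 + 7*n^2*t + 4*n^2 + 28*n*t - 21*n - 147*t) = (n - 4*t)/(n - 3)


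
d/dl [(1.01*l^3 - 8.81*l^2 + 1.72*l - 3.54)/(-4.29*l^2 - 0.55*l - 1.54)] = (-4.3329*l^4 - 1.111*l^3 + 7.5581*l^2 - 3.2384*l - 4.5958)/(18.4041*l^4 + 4.719*l^3 + 13.5157*l^2 + 1.694*l + 2.3716)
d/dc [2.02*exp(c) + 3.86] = 2.02*exp(c)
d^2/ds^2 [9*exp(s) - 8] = 9*exp(s)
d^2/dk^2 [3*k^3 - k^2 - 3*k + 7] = 18*k - 2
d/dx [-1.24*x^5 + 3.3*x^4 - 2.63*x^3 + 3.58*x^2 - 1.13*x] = -6.2*x^4 + 13.2*x^3 - 7.89*x^2 + 7.16*x - 1.13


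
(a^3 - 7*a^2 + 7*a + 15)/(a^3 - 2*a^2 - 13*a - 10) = (a - 3)/(a + 2)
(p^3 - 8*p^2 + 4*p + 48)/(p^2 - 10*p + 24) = p + 2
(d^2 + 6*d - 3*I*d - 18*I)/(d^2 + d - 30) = (d - 3*I)/(d - 5)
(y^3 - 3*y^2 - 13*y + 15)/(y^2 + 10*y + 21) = (y^2 - 6*y + 5)/(y + 7)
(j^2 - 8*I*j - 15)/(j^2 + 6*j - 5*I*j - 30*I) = (j - 3*I)/(j + 6)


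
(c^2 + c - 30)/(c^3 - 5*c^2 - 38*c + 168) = (c - 5)/(c^2 - 11*c + 28)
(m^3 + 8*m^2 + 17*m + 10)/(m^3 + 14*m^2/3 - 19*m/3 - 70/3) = 3*(m + 1)/(3*m - 7)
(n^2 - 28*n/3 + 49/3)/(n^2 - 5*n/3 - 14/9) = 3*(n - 7)/(3*n + 2)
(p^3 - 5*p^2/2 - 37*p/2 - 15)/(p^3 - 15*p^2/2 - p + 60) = (p + 1)/(p - 4)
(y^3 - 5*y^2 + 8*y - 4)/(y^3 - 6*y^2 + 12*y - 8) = (y - 1)/(y - 2)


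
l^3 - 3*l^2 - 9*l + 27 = (l - 3)^2*(l + 3)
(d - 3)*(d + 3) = d^2 - 9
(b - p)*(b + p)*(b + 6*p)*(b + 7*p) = b^4 + 13*b^3*p + 41*b^2*p^2 - 13*b*p^3 - 42*p^4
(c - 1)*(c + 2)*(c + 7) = c^3 + 8*c^2 + 5*c - 14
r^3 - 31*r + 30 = (r - 5)*(r - 1)*(r + 6)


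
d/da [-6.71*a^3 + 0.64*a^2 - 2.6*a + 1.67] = -20.13*a^2 + 1.28*a - 2.6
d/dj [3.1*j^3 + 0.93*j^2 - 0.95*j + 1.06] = 9.3*j^2 + 1.86*j - 0.95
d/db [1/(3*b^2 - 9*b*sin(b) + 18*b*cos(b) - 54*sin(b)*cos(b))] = (2*b*sin(b) + b*cos(b) - 2*b/3 + sin(b) - 2*cos(b) + 6*cos(2*b))/((b - 3*sin(b))^2*(b + 6*cos(b))^2)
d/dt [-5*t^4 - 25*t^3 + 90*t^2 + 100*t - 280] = -20*t^3 - 75*t^2 + 180*t + 100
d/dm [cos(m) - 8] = -sin(m)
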